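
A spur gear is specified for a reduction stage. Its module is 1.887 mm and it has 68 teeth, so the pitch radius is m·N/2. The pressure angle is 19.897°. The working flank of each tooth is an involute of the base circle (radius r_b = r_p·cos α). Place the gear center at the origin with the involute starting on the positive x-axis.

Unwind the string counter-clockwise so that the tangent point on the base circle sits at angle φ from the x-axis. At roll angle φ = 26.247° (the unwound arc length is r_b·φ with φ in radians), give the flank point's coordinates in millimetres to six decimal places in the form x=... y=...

pitch radius r_p = m·N/2 = 1.887·68/2 = 64.158000
base radius r_b = r_p·cos α = 64.158000·cos 19.897° = 60.328149
roll angle φ = 26.247° = 0.45809657 rad
x = r_b·(cos φ + φ·sin φ) = 60.328149·(0.89689590 + 0.45809657·0.44224173) = 66.329914
y = r_b·(sin φ − φ·cos φ) = 60.328149·(0.44224173 − 0.45809657·0.89689590) = 1.892904

x=66.329914 y=1.892904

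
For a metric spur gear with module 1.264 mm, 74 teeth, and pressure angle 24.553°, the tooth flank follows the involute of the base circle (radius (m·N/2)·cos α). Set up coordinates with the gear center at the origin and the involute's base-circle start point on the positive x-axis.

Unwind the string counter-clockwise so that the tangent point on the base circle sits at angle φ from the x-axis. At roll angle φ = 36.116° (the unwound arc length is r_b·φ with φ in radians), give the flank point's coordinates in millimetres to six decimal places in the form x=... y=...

x=50.169069 y=3.412268

pitch radius r_p = m·N/2 = 1.264·74/2 = 46.768000
base radius r_b = r_p·cos α = 46.768000·cos 24.553° = 42.539110
roll angle φ = 36.116° = 0.63034311 rad
x = r_b·(cos φ + φ·sin φ) = 42.539110·(0.80782532 + 0.63034311·0.58942197) = 50.169069
y = r_b·(sin φ − φ·cos φ) = 42.539110·(0.58942197 − 0.63034311·0.80782532) = 3.412268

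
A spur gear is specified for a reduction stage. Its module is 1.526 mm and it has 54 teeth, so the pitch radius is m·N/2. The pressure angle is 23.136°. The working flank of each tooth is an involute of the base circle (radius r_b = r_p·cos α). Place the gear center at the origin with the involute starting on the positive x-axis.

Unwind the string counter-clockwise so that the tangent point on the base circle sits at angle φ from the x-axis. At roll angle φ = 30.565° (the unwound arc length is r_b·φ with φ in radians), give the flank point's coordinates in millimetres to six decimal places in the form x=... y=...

pitch radius r_p = m·N/2 = 1.526·54/2 = 41.202000
base radius r_b = r_p·cos α = 41.202000·cos 23.136° = 37.888321
roll angle φ = 30.565° = 0.53345989 rad
x = r_b·(cos φ + φ·sin φ) = 37.888321·(0.86105282 + 0.53345989·0.50851552) = 42.901910
y = r_b·(sin φ − φ·cos φ) = 37.888321·(0.50851552 − 0.53345989·0.86105282) = 1.863286

x=42.901910 y=1.863286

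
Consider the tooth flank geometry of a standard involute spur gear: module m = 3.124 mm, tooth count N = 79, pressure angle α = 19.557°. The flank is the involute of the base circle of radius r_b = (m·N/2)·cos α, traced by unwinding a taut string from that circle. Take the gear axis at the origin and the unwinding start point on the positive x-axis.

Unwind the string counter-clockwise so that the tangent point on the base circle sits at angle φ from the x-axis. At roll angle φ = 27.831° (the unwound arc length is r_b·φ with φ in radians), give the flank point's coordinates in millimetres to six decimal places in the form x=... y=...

pitch radius r_p = m·N/2 = 3.124·79/2 = 123.398000
base radius r_b = r_p·cos α = 123.398000·cos 19.557° = 116.279039
roll angle φ = 27.831° = 0.48574258 rad
x = r_b·(cos φ + φ·sin φ) = 116.279039·(0.88432851 + 0.48574258·0.46686518) = 129.198198
y = r_b·(sin φ − φ·cos φ) = 116.279039·(0.46686518 − 0.48574258·0.88432851) = 4.338274

x=129.198198 y=4.338274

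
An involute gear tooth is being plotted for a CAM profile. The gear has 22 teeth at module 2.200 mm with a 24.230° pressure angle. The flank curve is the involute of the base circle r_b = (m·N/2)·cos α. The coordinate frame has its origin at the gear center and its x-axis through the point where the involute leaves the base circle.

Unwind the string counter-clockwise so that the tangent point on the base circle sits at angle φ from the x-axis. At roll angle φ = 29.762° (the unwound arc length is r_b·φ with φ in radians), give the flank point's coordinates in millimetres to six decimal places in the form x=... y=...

pitch radius r_p = m·N/2 = 2.200·22/2 = 24.200000
base radius r_b = r_p·cos α = 24.200000·cos 24.230° = 22.068110
roll angle φ = 29.762° = 0.51944489 rad
x = r_b·(cos φ + φ·sin φ) = 22.068110·(0.86809487 + 0.51944489·0.49639833) = 24.847510
y = r_b·(sin φ − φ·cos φ) = 22.068110·(0.49639833 − 0.51944489·0.86809487) = 1.003456

x=24.847510 y=1.003456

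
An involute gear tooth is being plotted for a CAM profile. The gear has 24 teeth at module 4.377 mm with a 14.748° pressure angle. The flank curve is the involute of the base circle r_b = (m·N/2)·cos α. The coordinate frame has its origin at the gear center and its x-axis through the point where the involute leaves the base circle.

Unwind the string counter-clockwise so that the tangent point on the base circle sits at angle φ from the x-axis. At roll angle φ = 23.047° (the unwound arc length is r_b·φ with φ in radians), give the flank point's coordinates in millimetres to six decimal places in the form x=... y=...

x=54.738104 y=1.084226

pitch radius r_p = m·N/2 = 4.377·24/2 = 52.524000
base radius r_b = r_p·cos α = 52.524000·cos 14.748° = 50.793588
roll angle φ = 23.047° = 0.40224603 rad
x = r_b·(cos φ + φ·sin φ) = 50.793588·(0.92018403 + 0.40224603·0.39148609) = 54.738104
y = r_b·(sin φ − φ·cos φ) = 50.793588·(0.39148609 − 0.40224603·0.92018403) = 1.084226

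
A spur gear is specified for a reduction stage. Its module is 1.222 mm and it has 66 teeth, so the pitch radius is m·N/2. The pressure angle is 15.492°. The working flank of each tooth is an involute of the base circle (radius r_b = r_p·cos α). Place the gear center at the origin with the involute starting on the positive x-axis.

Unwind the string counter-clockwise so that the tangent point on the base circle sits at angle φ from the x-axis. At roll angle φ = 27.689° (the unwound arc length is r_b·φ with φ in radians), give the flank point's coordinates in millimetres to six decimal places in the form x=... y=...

pitch radius r_p = m·N/2 = 1.222·66/2 = 40.326000
base radius r_b = r_p·cos α = 40.326000·cos 15.492° = 38.860866
roll angle φ = 27.689° = 0.48326422 rad
x = r_b·(cos φ + φ·sin φ) = 38.860866·(0.88548285 + 0.48326422·0.46467205) = 43.137202
y = r_b·(sin φ − φ·cos φ) = 38.860866·(0.46467205 − 0.48326422·0.88548285) = 1.428132

x=43.137202 y=1.428132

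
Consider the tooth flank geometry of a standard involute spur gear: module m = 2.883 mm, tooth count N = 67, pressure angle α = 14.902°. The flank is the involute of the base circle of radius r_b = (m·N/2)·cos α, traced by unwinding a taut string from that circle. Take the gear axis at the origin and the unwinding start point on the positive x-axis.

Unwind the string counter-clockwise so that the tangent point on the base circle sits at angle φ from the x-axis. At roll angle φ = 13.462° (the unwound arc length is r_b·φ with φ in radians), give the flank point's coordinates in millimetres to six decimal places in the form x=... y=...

pitch radius r_p = m·N/2 = 2.883·67/2 = 96.580500
base radius r_b = r_p·cos α = 96.580500·cos 14.902° = 93.332218
roll angle φ = 13.462° = 0.23495622 rad
x = r_b·(cos φ + φ·sin φ) = 93.332218·(0.97252453 + 0.23495622·0.23280041) = 95.872949
y = r_b·(sin φ − φ·cos φ) = 93.332218·(0.23280041 − 0.23495622·0.97252453) = 0.401302

x=95.872949 y=0.401302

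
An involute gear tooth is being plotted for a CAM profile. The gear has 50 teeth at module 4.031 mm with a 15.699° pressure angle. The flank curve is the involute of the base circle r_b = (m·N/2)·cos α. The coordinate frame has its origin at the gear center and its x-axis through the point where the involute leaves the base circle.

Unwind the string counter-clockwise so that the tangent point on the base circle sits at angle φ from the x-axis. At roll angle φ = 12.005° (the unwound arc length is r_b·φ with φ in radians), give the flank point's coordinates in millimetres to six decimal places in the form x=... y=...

pitch radius r_p = m·N/2 = 4.031·50/2 = 100.775000
base radius r_b = r_p·cos α = 100.775000·cos 15.699° = 97.015737
roll angle φ = 12.005° = 0.20952678 rad
x = r_b·(cos φ + φ·sin φ) = 97.015737·(0.97812945 + 0.20952678·0.20799705) = 99.121988
y = r_b·(sin φ − φ·cos φ) = 97.015737·(0.20799705 − 0.20952678·0.97812945) = 0.296164

x=99.121988 y=0.296164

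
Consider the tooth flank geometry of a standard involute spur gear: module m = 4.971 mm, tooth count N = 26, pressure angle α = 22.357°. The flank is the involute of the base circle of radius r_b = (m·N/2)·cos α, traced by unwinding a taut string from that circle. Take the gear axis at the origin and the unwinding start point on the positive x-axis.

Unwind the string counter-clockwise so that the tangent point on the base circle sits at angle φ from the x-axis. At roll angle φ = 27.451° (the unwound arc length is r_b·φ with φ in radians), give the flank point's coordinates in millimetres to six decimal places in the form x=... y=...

x=66.236228 y=2.141082

pitch radius r_p = m·N/2 = 4.971·26/2 = 64.623000
base radius r_b = r_p·cos α = 64.623000·cos 22.357° = 59.765403
roll angle φ = 27.451° = 0.47911033 rad
x = r_b·(cos φ + φ·sin φ) = 59.765403·(0.88740540 + 0.47911033·0.46098986) = 66.236228
y = r_b·(sin φ − φ·cos φ) = 59.765403·(0.46098986 − 0.47911033·0.88740540) = 2.141082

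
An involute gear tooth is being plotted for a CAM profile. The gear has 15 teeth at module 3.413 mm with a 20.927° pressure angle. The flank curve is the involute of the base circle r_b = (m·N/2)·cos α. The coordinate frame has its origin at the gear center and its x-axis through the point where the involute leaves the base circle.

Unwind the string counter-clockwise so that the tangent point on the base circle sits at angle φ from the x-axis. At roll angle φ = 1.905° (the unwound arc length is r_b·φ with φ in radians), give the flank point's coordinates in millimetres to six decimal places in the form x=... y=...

x=23.922205 y=0.000293

pitch radius r_p = m·N/2 = 3.413·15/2 = 25.597500
base radius r_b = r_p·cos α = 25.597500·cos 20.927° = 23.908993
roll angle φ = 1.905° = 0.03324852 rad
x = r_b·(cos φ + φ·sin φ) = 23.908993·(0.99944732 + 0.03324852·0.03324240) = 23.922205
y = r_b·(sin φ − φ·cos φ) = 23.908993·(0.03324240 − 0.03324852·0.99944732) = 0.000293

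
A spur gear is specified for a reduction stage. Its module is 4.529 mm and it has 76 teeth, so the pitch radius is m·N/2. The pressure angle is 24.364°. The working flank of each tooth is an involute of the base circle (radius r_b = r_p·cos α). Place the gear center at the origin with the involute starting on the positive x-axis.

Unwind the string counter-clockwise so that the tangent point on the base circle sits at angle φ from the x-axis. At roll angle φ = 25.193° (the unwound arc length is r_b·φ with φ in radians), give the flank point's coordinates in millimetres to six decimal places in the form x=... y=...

pitch radius r_p = m·N/2 = 4.529·76/2 = 172.102000
base radius r_b = r_p·cos α = 172.102000·cos 24.364° = 156.775119
roll angle φ = 25.193° = 0.43970080 rad
x = r_b·(cos φ + φ·sin φ) = 156.775119·(0.90487906 + 0.43970080·0.42566874) = 171.205634
y = r_b·(sin φ − φ·cos φ) = 156.775119·(0.42566874 − 0.43970080·0.90487906) = 4.357203

x=171.205634 y=4.357203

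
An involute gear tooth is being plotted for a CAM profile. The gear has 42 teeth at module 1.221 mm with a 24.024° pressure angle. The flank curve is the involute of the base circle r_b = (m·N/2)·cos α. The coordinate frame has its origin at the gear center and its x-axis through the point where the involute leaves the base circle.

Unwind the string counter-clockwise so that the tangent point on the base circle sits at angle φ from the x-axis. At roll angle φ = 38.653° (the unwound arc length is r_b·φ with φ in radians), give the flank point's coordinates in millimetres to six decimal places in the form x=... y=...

x=28.158001 y=2.289543

pitch radius r_p = m·N/2 = 1.221·42/2 = 25.641000
base radius r_b = r_p·cos α = 25.641000·cos 24.024° = 23.419848
roll angle φ = 38.653° = 0.67462212 rad
x = r_b·(cos φ + φ·sin φ) = 23.419848·(0.78094303 + 0.67462212·0.62460226) = 28.158001
y = r_b·(sin φ − φ·cos φ) = 23.419848·(0.62460226 − 0.67462212·0.78094303) = 2.289543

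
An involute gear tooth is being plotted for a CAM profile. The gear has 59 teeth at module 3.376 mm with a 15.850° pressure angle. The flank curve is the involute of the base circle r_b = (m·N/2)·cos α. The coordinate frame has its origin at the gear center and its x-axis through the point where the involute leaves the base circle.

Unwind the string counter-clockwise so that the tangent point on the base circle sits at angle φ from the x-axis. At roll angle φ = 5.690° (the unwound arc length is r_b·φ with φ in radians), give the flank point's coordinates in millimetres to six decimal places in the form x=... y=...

x=96.276782 y=0.031247

pitch radius r_p = m·N/2 = 3.376·59/2 = 99.592000
base radius r_b = r_p·cos α = 99.592000·cos 15.850° = 95.805514
roll angle φ = 5.690° = 0.09930923 rad
x = r_b·(cos φ + φ·sin φ) = 95.805514·(0.99507289 + 0.09930923·0.09914608) = 96.276782
y = r_b·(sin φ − φ·cos φ) = 95.805514·(0.09914608 − 0.09930923·0.99507289) = 0.031247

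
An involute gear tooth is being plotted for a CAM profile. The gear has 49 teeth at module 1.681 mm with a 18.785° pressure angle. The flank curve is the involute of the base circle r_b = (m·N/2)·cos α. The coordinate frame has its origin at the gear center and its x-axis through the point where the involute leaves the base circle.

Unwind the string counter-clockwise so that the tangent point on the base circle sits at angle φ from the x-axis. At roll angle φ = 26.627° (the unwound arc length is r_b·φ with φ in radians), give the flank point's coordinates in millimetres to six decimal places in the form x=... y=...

x=42.976598 y=1.276528

pitch radius r_p = m·N/2 = 1.681·49/2 = 41.184500
base radius r_b = r_p·cos α = 41.184500·cos 18.785° = 38.990750
roll angle φ = 26.627° = 0.46472882 rad
x = r_b·(cos φ + φ·sin φ) = 38.990750·(0.89394314 + 0.46472882·0.44818040) = 42.976598
y = r_b·(sin φ − φ·cos φ) = 38.990750·(0.44818040 − 0.46472882·0.89394314) = 1.276528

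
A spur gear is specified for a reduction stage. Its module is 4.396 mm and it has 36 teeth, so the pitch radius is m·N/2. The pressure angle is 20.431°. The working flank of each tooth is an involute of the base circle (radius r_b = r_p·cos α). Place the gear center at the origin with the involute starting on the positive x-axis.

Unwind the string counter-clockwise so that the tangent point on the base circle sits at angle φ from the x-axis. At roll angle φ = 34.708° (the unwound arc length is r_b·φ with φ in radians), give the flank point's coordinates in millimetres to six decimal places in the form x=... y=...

x=86.532372 y=5.295311

pitch radius r_p = m·N/2 = 4.396·36/2 = 79.128000
base radius r_b = r_p·cos α = 79.128000·cos 20.431° = 74.150315
roll angle φ = 34.708° = 0.60576888 rad
x = r_b·(cos φ + φ·sin φ) = 74.150315·(0.82206455 + 0.60576888·0.56939431) = 86.532372
y = r_b·(sin φ − φ·cos φ) = 74.150315·(0.56939431 − 0.60576888·0.82206455) = 5.295311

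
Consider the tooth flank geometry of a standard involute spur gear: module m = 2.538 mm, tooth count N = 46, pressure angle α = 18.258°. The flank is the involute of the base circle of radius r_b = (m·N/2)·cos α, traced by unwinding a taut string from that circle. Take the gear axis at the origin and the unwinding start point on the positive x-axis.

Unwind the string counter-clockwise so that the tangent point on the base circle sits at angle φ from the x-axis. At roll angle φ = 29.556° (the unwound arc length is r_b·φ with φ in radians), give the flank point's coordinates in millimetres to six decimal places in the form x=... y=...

x=62.327393 y=2.469633

pitch radius r_p = m·N/2 = 2.538·46/2 = 58.374000
base radius r_b = r_p·cos α = 58.374000·cos 18.258° = 55.435184
roll angle φ = 29.556° = 0.51584951 rad
x = r_b·(cos φ + φ·sin φ) = 55.435184·(0.86987399 + 0.51584951·0.49327400) = 62.327393
y = r_b·(sin φ − φ·cos φ) = 55.435184·(0.49327400 − 0.51584951·0.86987399) = 2.469633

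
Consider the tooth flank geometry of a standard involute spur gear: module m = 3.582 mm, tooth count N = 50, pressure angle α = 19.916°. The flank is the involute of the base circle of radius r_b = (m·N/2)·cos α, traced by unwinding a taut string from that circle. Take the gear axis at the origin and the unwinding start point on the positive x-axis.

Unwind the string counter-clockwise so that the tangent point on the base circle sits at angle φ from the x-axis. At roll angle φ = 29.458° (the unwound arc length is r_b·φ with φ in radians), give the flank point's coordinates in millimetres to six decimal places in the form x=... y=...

x=94.597546 y=3.714321

pitch radius r_p = m·N/2 = 3.582·50/2 = 89.550000
base radius r_b = r_p·cos α = 89.550000·cos 19.916° = 84.194287
roll angle φ = 29.458° = 0.51413909 rad
x = r_b·(cos φ + φ·sin φ) = 84.194287·(0.87071643 + 0.51413909·0.49178542) = 94.597546
y = r_b·(sin φ − φ·cos φ) = 84.194287·(0.49178542 − 0.51413909·0.87071643) = 3.714321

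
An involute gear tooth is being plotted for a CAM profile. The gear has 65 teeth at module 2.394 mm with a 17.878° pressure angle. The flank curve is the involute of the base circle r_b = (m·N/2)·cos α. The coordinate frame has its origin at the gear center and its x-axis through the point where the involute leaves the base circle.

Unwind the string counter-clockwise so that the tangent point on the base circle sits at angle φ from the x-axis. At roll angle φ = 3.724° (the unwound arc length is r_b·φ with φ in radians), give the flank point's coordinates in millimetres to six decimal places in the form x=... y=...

x=74.204222 y=0.006774

pitch radius r_p = m·N/2 = 2.394·65/2 = 77.805000
base radius r_b = r_p·cos α = 77.805000·cos 17.878° = 74.047979
roll angle φ = 3.724° = 0.06499606 rad
x = r_b·(cos φ + φ·sin φ) = 74.047979·(0.99788850 + 0.06499606·0.06495031) = 74.204222
y = r_b·(sin φ − φ·cos φ) = 74.047979·(0.06495031 − 0.06499606·0.99788850) = 0.006774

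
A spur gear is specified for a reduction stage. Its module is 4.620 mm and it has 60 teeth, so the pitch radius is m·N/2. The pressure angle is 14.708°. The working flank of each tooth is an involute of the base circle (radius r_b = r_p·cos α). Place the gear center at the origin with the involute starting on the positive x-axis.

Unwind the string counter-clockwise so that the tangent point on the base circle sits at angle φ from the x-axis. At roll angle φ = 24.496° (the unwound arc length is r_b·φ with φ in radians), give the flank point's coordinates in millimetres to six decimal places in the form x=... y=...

pitch radius r_p = m·N/2 = 4.620·60/2 = 138.600000
base radius r_b = r_p·cos α = 138.600000·cos 14.708° = 134.058398
roll angle φ = 24.496° = 0.42753585 rad
x = r_b·(cos φ + φ·sin φ) = 134.058398·(0.90999022 + 0.42753585·0.41462971) = 145.756239
y = r_b·(sin φ − φ·cos φ) = 134.058398·(0.41462971 − 0.42753585·0.90999022) = 3.428714

x=145.756239 y=3.428714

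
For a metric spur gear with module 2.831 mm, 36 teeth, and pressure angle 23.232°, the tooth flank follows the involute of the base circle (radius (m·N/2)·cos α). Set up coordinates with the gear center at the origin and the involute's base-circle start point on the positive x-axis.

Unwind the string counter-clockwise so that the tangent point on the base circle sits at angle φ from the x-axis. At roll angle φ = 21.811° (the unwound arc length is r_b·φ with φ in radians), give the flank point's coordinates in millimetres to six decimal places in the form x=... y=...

x=50.096992 y=0.848631

pitch radius r_p = m·N/2 = 2.831·36/2 = 50.958000
base radius r_b = r_p·cos α = 50.958000·cos 23.232° = 46.826080
roll angle φ = 21.811° = 0.38067376 rad
x = r_b·(cos φ + φ·sin φ) = 46.826080·(0.92841451 + 0.38067376·0.37154609) = 50.096992
y = r_b·(sin φ − φ·cos φ) = 46.826080·(0.37154609 − 0.38067376·0.92841451) = 0.848631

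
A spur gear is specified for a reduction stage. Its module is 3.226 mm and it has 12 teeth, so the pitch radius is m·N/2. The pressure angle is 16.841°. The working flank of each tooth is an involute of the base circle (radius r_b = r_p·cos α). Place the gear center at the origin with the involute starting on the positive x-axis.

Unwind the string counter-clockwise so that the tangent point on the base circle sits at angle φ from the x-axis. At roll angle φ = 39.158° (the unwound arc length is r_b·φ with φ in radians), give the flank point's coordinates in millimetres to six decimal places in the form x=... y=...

pitch radius r_p = m·N/2 = 3.226·12/2 = 19.356000
base radius r_b = r_p·cos α = 19.356000·cos 16.841° = 18.525868
roll angle φ = 39.158° = 0.68343603 rad
x = r_b·(cos φ + φ·sin φ) = 18.525868·(0.77540758 + 0.68343603·0.63146107) = 22.360182
y = r_b·(sin φ − φ·cos φ) = 18.525868·(0.63146107 − 0.68343603·0.77540758) = 1.880739

x=22.360182 y=1.880739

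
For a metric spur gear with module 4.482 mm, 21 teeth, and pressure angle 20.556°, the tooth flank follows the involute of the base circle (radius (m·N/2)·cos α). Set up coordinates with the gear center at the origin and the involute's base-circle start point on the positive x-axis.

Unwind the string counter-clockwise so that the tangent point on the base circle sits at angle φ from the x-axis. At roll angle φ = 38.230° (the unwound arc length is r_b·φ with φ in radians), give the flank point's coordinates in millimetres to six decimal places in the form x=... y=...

pitch radius r_p = m·N/2 = 4.482·21/2 = 47.061000
base radius r_b = r_p·cos α = 47.061000·cos 20.556° = 44.064600
roll angle φ = 38.230° = 0.66723937 rad
x = r_b·(cos φ + φ·sin φ) = 44.064600·(0.78553299 + 0.66723937·0.61881978) = 52.808512
y = r_b·(sin φ − φ·cos φ) = 44.064600·(0.61881978 − 0.66723937·0.78553299) = 4.172091

x=52.808512 y=4.172091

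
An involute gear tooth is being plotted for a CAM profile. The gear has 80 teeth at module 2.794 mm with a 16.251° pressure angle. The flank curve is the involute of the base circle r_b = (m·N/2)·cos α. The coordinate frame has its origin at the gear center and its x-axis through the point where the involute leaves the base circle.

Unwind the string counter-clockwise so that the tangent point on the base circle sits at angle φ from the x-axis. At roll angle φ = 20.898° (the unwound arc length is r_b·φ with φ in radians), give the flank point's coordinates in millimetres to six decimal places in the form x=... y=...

pitch radius r_p = m·N/2 = 2.794·80/2 = 111.760000
base radius r_b = r_p·cos α = 111.760000·cos 16.251° = 107.294626
roll angle φ = 20.898° = 0.36473891 rad
x = r_b·(cos φ + φ·sin φ) = 107.294626·(0.93421693 + 0.36473891·0.35670539) = 114.195951
y = r_b·(sin φ − φ·cos φ) = 107.294626·(0.35670539 − 0.36473891·0.93421693) = 1.712436

x=114.195951 y=1.712436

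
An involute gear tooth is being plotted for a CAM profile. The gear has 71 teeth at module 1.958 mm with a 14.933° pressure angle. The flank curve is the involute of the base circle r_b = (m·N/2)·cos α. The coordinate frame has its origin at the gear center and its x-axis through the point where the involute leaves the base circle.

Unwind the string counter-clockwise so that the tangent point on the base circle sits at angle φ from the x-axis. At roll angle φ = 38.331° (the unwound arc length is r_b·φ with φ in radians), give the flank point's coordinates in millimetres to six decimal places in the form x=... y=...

x=80.550747 y=6.407940

pitch radius r_p = m·N/2 = 1.958·71/2 = 69.509000
base radius r_b = r_p·cos α = 69.509000·cos 14.933° = 67.161530
roll angle φ = 38.331° = 0.66900216 rad
x = r_b·(cos φ + φ·sin φ) = 67.161530·(0.78444092 + 0.66900216·0.62020355) = 80.550747
y = r_b·(sin φ − φ·cos φ) = 67.161530·(0.62020355 − 0.66900216·0.78444092) = 6.407940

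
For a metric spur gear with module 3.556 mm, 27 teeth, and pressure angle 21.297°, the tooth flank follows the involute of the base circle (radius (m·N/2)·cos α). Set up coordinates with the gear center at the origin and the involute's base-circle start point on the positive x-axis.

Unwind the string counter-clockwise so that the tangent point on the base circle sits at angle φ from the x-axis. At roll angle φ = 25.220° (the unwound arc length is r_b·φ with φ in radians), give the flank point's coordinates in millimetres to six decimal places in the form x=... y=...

pitch radius r_p = m·N/2 = 3.556·27/2 = 48.006000
base radius r_b = r_p·cos α = 48.006000·cos 21.297° = 44.727682
roll angle φ = 25.220° = 0.44017204 rad
x = r_b·(cos φ + φ·sin φ) = 44.727682·(0.90467837 + 0.44017204·0.42609511) = 48.853074
y = r_b·(sin φ − φ·cos φ) = 44.727682·(0.42609511 − 0.44017204·0.90467837) = 1.247052

x=48.853074 y=1.247052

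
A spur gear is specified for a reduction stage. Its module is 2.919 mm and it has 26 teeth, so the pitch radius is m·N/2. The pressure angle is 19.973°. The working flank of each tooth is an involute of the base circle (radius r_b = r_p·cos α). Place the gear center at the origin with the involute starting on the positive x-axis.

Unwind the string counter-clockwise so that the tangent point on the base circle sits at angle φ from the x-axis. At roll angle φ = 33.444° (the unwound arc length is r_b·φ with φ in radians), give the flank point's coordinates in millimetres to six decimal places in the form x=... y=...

pitch radius r_p = m·N/2 = 2.919·26/2 = 37.947000
base radius r_b = r_p·cos α = 37.947000·cos 19.973° = 35.664628
roll angle φ = 33.444° = 0.58370792 rad
x = r_b·(cos φ + φ·sin φ) = 35.664628·(0.83442488 + 0.58370792·0.55112169) = 41.232553
y = r_b·(sin φ − φ·cos φ) = 35.664628·(0.55112169 − 0.58370792·0.83442488) = 2.284722

x=41.232553 y=2.284722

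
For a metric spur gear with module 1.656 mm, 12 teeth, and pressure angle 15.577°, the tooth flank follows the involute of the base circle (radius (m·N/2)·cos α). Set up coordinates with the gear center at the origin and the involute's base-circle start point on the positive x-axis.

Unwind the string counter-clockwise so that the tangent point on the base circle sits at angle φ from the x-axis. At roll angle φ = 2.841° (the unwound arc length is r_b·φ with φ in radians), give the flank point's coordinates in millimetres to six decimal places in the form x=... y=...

x=9.582814 y=0.000389

pitch radius r_p = m·N/2 = 1.656·12/2 = 9.936000
base radius r_b = r_p·cos α = 9.936000·cos 15.577° = 9.571055
roll angle φ = 2.841° = 0.04958480 rad
x = r_b·(cos φ + φ·sin φ) = 9.571055·(0.99877093 + 0.04958480·0.04956449) = 9.582814
y = r_b·(sin φ − φ·cos φ) = 9.571055·(0.04956449 − 0.04958480·0.99877093) = 0.000389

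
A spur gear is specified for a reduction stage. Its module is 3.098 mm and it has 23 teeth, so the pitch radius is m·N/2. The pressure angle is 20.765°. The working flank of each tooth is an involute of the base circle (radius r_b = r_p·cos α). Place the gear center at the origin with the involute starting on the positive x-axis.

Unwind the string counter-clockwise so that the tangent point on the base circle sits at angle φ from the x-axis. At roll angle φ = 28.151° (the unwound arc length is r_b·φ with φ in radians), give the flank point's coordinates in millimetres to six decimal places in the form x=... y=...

x=37.094224 y=1.285531

pitch radius r_p = m·N/2 = 3.098·23/2 = 35.627000
base radius r_b = r_p·cos α = 35.627000·cos 20.765° = 33.312756
roll angle φ = 28.151° = 0.49132764 rad
x = r_b·(cos φ + φ·sin φ) = 33.312756·(0.88170726 + 0.49132764·0.47179689) = 37.094224
y = r_b·(sin φ − φ·cos φ) = 33.312756·(0.47179689 − 0.49132764·0.88170726) = 1.285531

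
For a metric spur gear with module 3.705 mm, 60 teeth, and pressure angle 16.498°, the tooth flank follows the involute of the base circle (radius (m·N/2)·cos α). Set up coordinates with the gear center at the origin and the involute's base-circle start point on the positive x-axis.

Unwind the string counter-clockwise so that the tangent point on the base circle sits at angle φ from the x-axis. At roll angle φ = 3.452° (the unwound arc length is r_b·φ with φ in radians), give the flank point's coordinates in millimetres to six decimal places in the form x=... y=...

pitch radius r_p = m·N/2 = 3.705·60/2 = 111.150000
base radius r_b = r_p·cos α = 111.150000·cos 16.498° = 106.573915
roll angle φ = 3.452° = 0.06024877 rad
x = r_b·(cos φ + φ·sin φ) = 106.573915·(0.99818559 + 0.06024877·0.06021232) = 106.767167
y = r_b·(sin φ − φ·cos φ) = 106.573915·(0.06021232 − 0.06024877·0.99818559) = 0.007766

x=106.767167 y=0.007766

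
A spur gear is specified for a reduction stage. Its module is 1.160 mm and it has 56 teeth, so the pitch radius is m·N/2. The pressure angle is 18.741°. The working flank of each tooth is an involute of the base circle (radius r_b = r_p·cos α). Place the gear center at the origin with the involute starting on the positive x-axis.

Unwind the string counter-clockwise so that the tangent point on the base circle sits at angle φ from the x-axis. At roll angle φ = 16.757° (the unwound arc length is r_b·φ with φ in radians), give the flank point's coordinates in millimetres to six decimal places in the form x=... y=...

pitch radius r_p = m·N/2 = 1.160·56/2 = 32.480000
base radius r_b = r_p·cos α = 32.480000·cos 18.741° = 30.757930
roll angle φ = 16.757° = 0.29246482 rad
x = r_b·(cos φ + φ·sin φ) = 30.757930·(0.95753614 + 0.29246482·0.28831326) = 32.045384
y = r_b·(sin φ − φ·cos φ) = 30.757930·(0.28831326 − 0.29246482·0.95753614) = 0.254295

x=32.045384 y=0.254295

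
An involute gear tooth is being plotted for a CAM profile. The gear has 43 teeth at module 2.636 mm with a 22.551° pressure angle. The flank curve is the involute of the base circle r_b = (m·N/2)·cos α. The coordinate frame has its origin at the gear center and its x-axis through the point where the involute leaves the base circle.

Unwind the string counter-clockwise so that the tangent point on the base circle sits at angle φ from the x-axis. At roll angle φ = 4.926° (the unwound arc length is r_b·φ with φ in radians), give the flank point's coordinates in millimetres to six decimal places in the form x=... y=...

pitch radius r_p = m·N/2 = 2.636·43/2 = 56.674000
base radius r_b = r_p·cos α = 56.674000·cos 22.551° = 52.340623
roll angle φ = 4.926° = 0.08597492 rad
x = r_b·(cos φ + φ·sin φ) = 52.340623·(0.99630643 + 0.08597492·0.08586904) = 52.533708
y = r_b·(sin φ − φ·cos φ) = 52.340623·(0.08586904 − 0.08597492·0.99630643) = 0.011079

x=52.533708 y=0.011079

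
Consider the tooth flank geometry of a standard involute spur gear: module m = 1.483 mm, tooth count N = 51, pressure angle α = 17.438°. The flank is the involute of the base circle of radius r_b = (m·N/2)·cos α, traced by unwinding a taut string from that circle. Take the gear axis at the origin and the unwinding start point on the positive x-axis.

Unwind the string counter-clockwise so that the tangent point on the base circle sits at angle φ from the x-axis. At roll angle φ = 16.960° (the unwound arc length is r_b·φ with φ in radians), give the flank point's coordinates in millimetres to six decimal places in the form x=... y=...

x=37.624677 y=0.309191

pitch radius r_p = m·N/2 = 1.483·51/2 = 37.816500
base radius r_b = r_p·cos α = 37.816500·cos 17.438° = 36.078521
roll angle φ = 16.960° = 0.29600784 rad
x = r_b·(cos φ + φ·sin φ) = 36.078521·(0.95650864 + 0.29600784·0.29170401) = 37.624677
y = r_b·(sin φ − φ·cos φ) = 36.078521·(0.29170401 − 0.29600784·0.95650864) = 0.309191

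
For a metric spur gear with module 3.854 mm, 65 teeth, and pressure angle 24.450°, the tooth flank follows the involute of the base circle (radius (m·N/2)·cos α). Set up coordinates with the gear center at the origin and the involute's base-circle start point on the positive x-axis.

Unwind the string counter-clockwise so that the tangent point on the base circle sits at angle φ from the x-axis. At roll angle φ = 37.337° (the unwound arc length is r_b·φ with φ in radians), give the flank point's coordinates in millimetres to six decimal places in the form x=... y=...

pitch radius r_p = m·N/2 = 3.854·65/2 = 125.255000
base radius r_b = r_p·cos α = 125.255000·cos 24.450° = 114.022484
roll angle φ = 37.337° = 0.65165358 rad
x = r_b·(cos φ + φ·sin φ) = 114.022484·(0.79508198 + 0.65165358·0.60650197) = 135.722236
y = r_b·(sin φ − φ·cos φ) = 114.022484·(0.60650197 − 0.65165358·0.79508198) = 10.077757

x=135.722236 y=10.077757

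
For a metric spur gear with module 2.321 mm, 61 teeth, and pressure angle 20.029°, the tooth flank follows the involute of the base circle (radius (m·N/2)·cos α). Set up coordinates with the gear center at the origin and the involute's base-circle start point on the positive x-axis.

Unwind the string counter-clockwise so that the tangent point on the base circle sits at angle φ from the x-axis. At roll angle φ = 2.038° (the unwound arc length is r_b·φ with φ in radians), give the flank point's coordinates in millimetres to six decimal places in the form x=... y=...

pitch radius r_p = m·N/2 = 2.321·61/2 = 70.790500
base radius r_b = r_p·cos α = 70.790500·cos 20.029° = 66.509047
roll angle φ = 2.038° = 0.03556981 rad
x = r_b·(cos φ + φ·sin φ) = 66.509047·(0.99936746 + 0.03556981·0.03556231) = 66.551108
y = r_b·(sin φ − φ·cos φ) = 66.509047·(0.03556231 − 0.03556981·0.99936746) = 0.000998

x=66.551108 y=0.000998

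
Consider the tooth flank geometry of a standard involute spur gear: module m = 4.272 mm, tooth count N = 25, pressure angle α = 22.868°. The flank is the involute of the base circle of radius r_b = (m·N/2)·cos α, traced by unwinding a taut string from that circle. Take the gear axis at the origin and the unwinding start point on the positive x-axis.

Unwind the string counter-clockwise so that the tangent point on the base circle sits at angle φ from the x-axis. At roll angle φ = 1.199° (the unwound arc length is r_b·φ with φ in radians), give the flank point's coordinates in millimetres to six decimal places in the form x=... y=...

pitch radius r_p = m·N/2 = 4.272·25/2 = 53.400000
base radius r_b = r_p·cos α = 53.400000·cos 22.868° = 49.202898
roll angle φ = 1.199° = 0.02092650 rad
x = r_b·(cos φ + φ·sin φ) = 49.202898·(0.99978105 + 0.02092650·0.02092497) = 49.213671
y = r_b·(sin φ − φ·cos φ) = 49.202898·(0.02092497 − 0.02092650·0.99978105) = 0.000150

x=49.213671 y=0.000150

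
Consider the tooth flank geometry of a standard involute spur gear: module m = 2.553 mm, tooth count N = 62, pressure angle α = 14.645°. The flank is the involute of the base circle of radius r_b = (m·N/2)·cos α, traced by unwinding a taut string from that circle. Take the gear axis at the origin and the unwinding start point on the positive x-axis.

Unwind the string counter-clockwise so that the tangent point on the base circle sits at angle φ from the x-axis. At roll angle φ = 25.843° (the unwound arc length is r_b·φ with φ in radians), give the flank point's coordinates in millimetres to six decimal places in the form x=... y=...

x=83.968971 y=2.294810

pitch radius r_p = m·N/2 = 2.553·62/2 = 79.143000
base radius r_b = r_p·cos α = 79.143000·cos 14.645° = 76.571715
roll angle φ = 25.843° = 0.45104544 rad
x = r_b·(cos φ + φ·sin φ) = 76.571715·(0.89999188 + 0.45104544·0.43590666) = 83.968971
y = r_b·(sin φ − φ·cos φ) = 76.571715·(0.43590666 − 0.45104544·0.89999188) = 2.294810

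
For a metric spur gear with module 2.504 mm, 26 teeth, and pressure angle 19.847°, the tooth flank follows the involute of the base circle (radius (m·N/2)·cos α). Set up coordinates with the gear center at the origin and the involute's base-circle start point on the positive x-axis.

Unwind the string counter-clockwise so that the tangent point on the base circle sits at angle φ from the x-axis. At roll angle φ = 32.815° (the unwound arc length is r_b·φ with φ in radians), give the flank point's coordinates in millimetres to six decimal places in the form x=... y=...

x=35.235863 y=1.855234

pitch radius r_p = m·N/2 = 2.504·26/2 = 32.552000
base radius r_b = r_p·cos α = 32.552000·cos 19.847° = 30.618495
roll angle φ = 32.815° = 0.57272979 rad
x = r_b·(cos φ + φ·sin φ) = 30.618495·(0.84042476 + 0.57272979·0.54192825) = 35.235863
y = r_b·(sin φ − φ·cos φ) = 30.618495·(0.54192825 − 0.57272979·0.84042476) = 1.855234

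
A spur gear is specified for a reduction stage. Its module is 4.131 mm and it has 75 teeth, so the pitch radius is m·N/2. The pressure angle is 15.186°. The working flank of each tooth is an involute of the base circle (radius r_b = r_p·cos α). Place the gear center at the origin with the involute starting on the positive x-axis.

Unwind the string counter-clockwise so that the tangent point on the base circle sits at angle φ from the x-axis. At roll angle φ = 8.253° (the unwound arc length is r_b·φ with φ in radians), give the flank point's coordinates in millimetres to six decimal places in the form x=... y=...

pitch radius r_p = m·N/2 = 4.131·75/2 = 154.912500
base radius r_b = r_p·cos α = 154.912500·cos 15.186° = 149.503038
roll angle φ = 8.253° = 0.14404202 rad
x = r_b·(cos φ + φ·sin φ) = 149.503038·(0.98964387 + 0.14404202·0.14354444) = 151.045954
y = r_b·(sin φ − φ·cos φ) = 149.503038·(0.14354444 − 0.14404202·0.98964387) = 0.148626

x=151.045954 y=0.148626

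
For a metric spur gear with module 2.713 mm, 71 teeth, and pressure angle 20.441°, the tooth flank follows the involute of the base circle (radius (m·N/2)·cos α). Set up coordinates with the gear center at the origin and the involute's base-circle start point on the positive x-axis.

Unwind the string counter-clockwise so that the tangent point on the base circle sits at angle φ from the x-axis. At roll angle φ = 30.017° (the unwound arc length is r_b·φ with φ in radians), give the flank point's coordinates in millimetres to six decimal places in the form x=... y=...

x=101.794935 y=4.208026

pitch radius r_p = m·N/2 = 2.713·71/2 = 96.311500
base radius r_b = r_p·cos α = 96.311500·cos 20.441° = 90.246988
roll angle φ = 30.017° = 0.52389548 rad
x = r_b·(cos φ + φ·sin φ) = 90.246988·(0.86587701 + 0.52389548·0.50025693) = 101.794935
y = r_b·(sin φ − φ·cos φ) = 90.246988·(0.50025693 − 0.52389548·0.86587701) = 4.208026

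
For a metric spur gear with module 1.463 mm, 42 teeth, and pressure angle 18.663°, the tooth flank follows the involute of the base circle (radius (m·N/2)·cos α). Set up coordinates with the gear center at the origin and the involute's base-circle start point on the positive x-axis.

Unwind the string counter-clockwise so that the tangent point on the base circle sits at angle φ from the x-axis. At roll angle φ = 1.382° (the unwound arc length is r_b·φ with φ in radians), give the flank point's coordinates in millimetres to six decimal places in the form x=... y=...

x=29.115962 y=0.000136

pitch radius r_p = m·N/2 = 1.463·42/2 = 30.723000
base radius r_b = r_p·cos α = 30.723000·cos 18.663° = 29.107496
roll angle φ = 1.382° = 0.02412045 rad
x = r_b·(cos φ + φ·sin φ) = 29.107496·(0.99970912 + 0.02412045·0.02411811) = 29.115962
y = r_b·(sin φ − φ·cos φ) = 29.107496·(0.02411811 − 0.02412045·0.99970912) = 0.000136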